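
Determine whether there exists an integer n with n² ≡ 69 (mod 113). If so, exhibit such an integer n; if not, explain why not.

n = 42 works: 42² = 1764, and 1764 − 69 = 1695 = 15·113.

n = 42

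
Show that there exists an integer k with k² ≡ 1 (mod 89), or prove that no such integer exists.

k = 88

k = 88 works: 88² = 7744, and 7744 − 1 = 7743 = 87·89.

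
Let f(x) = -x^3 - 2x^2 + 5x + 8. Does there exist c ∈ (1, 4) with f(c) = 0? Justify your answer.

Yes, such a c exists.

f(1) = 10 and f(4) = -68, which have opposite signs.
As a polynomial, f is continuous on every closed interval.
So by the Intermediate Value Theorem there is a c strictly between 1 and 4 with f(c) = 0.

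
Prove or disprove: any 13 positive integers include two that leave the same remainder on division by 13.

Try 13 consecutive integers, 59, 60, …, 71. Their remainders mod 13 are 7, 8, 9, 10, 11, 12, 0, 1, 2, 3, 4, 5, 6 — pairwise different, as any 13 ≤ 13 consecutive integers have distinct residues.
So no two of them leave the same remainder on division by 13; the claim fails for this set.

No; for instance {59, 60, 61, 62, 63, 64, 65, 66, 67, 68, 69, 70, 71} is a counterexample.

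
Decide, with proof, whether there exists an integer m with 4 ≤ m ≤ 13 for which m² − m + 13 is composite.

m = 9

At m = 9: 9² − 9 + 13 = 85 = 5·17, which is composite.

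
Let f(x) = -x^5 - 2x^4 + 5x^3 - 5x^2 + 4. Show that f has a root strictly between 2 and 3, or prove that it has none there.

f(2) = -40 and f(3) = -311, both negative, so a sign-change argument is unavailable; we show f keeps this sign on the whole interval.
Substitute x = 2 + u, where 0 < u < 1 on the interval. Expanding, f(2 + u) = -u^5 - 12u^4 - 51u^3 - 103u^2 - 104u - 40.
The nonzero coefficients here are all negative, so for u > 0 every term is negative (or zero), and the constant term -40 is strictly negative.
So f is strictly negative on (2, 3); no root exists in the interval.

No such root exists.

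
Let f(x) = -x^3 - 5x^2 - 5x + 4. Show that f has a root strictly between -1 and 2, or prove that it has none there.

f(-1) = 5 and f(2) = -34, which have opposite signs.
Since f is a polynomial it is continuous on [-1, 2].
By the Intermediate Value Theorem f must vanish at some point of (-1, 2).

Yes, f has a root in the interval.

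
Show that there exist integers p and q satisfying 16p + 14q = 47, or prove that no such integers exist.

No, no such integers exist.

gcd(16, 14) = 2, so every integer of the form 16p + 14q is a multiple of 2.
But 47 is not a multiple of 2 (it leaves remainder 1).
Therefore 16p + 14q = 47 has no solution in integers.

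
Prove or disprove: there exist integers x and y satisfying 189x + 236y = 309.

x = 129, y = -102

Since gcd(189, 236) = 1, every integer is an integer combination of 189 and 236.
Euclidean algorithm: 236 = 1·189 + 47, 189 = 4·47 + 1, 47 = 47·1 + 0.
Working back up the chain: 1 = 189 − 4·47 = 189 − 4·(236 − 1·189) = −4·236 + 5·189. So 189·5 + 236·(-4) = 1.
Multiplying through by 309: x = 5·309 = 1545, y = (-4)·309 = -1236 is a solution.
Shifting by a multiple of (236, −189) keeps it a solution: x = 1545 − 6·236 = 129, y = -1236 + 6·189 = -102.
Check: 189·129 + 236·(-102) = 24381 − 24072 = 309. ✓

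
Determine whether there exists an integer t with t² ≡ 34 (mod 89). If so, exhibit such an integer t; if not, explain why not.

t = 37

Take t = 37. Then 37² = 1369 = 15·89 + 34, so 37² ≡ 34 (mod 89).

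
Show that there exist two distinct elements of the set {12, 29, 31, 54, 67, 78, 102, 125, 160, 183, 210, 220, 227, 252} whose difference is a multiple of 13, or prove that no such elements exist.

12 and 220 are such a pair.

Both 12 and 220 leave remainder 12 on division by 13; their difference 208 = 16·13 is a multiple of 13.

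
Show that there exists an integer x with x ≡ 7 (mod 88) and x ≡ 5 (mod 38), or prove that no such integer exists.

x = 271

The moduli are not coprime: gcd(88, 38) = 2. Compatibility requires 2 ∣ (5 − 7) = -2, which holds, so solutions exist.
Step through x = 7, 7 + 88, 7 + 2·88, …: the values 7, 95, 183, 271 reduce mod 38 to 7, 19, 31, 5. The value 271 hits 5.
Indeed 271 ≡ 7 (mod 88) and 271 ≡ 5 (mod 38).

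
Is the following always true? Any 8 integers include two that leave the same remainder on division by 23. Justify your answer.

No, the set {101, 102, 103, 104, 105, 106, 107, 108} is a counterexample.

Try 8 consecutive integers, 101, 102, …, 108. Their remainders mod 23 are 9, 10, 11, 12, 13, 14, 15, 16 — pairwise different, as any 8 ≤ 23 consecutive integers have distinct residues.
So no two of them leave the same remainder on division by 23; the claim fails for this set.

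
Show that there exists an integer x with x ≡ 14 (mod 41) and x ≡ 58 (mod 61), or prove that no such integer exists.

x = 424

Since 41 and 61 share no common factor, CRT says the pair of congruences has a solution (unique mod 2501).
Any solution of the first congruence is x = 14 + 41t; substituting into the second, 41t ≡ 58 − 14 ≡ 44 (mod 61).
Since 41·3 = 123 = 2·61 + 1, the inverse of 41 mod 61 is 3.
Multiplying by 3: t ≡ 3·44 = 132 ≡ 10 (mod 61).
With t = 10: x = 14 + 41·10 = 424.
Check: 424 mod 41 = 14, 424 mod 61 = 58. ✓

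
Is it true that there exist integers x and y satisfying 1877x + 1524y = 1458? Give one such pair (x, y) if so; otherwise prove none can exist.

x = 846, y = -1041

1877 and 1524 are coprime, so 1877x + 1524y ranges over all of ℤ.
Run the Euclidean algorithm on 1877 and 1524: 1877 = 1·1524 + 353, 1524 = 4·353 + 112, 353 = 3·112 + 17, 112 = 6·17 + 10, 17 = 1·10 + 7, 10 = 1·7 + 3, 7 = 2·3 + 1, 3 = 3·1 + 0.
Working back up the chain: 1 = 7 − 2·3 = 7 − 2·(10 − 1·7) = −2·10 + 3·7 = −2·10 + 3·(17 − 1·10) = 3·17 − 5·10 = 3·17 − 5·(112 − 6·17) = −5·112 + 33·17 = −5·112 + 33·(353 − 3·112) = 33·353 − 104·112 = 33·353 − 104·(1524 − 4·353) = −104·1524 + 449·353 = −104·1524 + 449·(1877 − 1·1524) = 449·1877 − 553·1524. So 1877·449 + 1524·(-553) = 1.
Multiplying through by 1458: x = 449·1458 = 654642, y = (-553)·1458 = -806274 is a solution.
Subtracting 429·1524 from x and adding 429·1877 to y gives the tidier solution (846, -1041).
Indeed 1877·846 + 1524·(-1041) = 1587942 − 1586484 = 1458.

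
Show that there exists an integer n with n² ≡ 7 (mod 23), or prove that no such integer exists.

No, no such integer exists.

23 is prime, so by Euler's criterion 7 is a square mod 23 iff 7^((23−1)/2) = 7^11 ≡ 1 (mod 23).
Repeated squaring mod 23: 7^2 = 49 ≡ 3; 7^4 ≡ 3² = 9 ≡ 9; 7^8 ≡ 9² = 81 ≡ 12.
Since 11 = 8 + 2 + 1, 7^11 ≡ 12 · 3 · 7; multiplying out mod 23: 12·3 = 36 ≡ 13, then 13·7 = 91 ≡ 22. Thus 7^11 ≡ 22 ≡ −1 (mod 23).
The value −1 means 7 is a non-residue modulo 23, so n² ≡ 7 (mod 23) is impossible.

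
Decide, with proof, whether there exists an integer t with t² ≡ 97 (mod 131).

There is no such integer.

Apply Euler's criterion with the prime 131: 97 is a quadratic residue iff 97^65 ≡ 1 (mod 131), and a non-residue iff it is ≡ −1.
Squaring successively (mod 131): 97^2 = 9409 ≡ 108; 97^4 ≡ 108² = 11664 ≡ 5; 97^8 ≡ 5² = 25 ≡ 25; 97^16 ≡ 25² = 625 ≡ 101; 97^32 ≡ 101² = 10201 ≡ 114; 97^64 ≡ 114² = 12996 ≡ 27.
Since 65 = 64 + 1, 97^65 ≡ 27 · 97; multiplying out mod 131: 27·97 = 2619 ≡ 130. Thus 97^65 ≡ 130 ≡ −1 (mod 131).
By Euler's criterion 97 is a quadratic non-residue mod 131: no t satisfies t² ≡ 97 (mod 131).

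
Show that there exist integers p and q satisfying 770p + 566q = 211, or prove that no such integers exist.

Any value of 770p + 566q is a multiple of gcd(770, 566) = 2.
However 211 leaves remainder 1 on division by 2.
So the equation is unsolvable over ℤ.

No, no such integers exist.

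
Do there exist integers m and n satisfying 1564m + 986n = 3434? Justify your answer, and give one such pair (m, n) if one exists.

m = 23, n = -33

Every value of 1564m + 986n is a multiple of gcd(1564, 986) = 34; since 34 ∣ 3434, solutions exist.
Dividing through by 34 reduces the equation to 46m + 29n = 101.
Euclidean algorithm: 46 = 1·29 + 17, 29 = 1·17 + 12, 17 = 1·12 + 5, 12 = 2·5 + 2, 5 = 2·2 + 1, 2 = 2·1 + 0.
Unwinding: 1 = 5 − 2·2 = 5 − 2·(12 − 2·5) = −2·12 + 5·5 = −2·12 + 5·(17 − 1·12) = 5·17 − 7·12 = 5·17 − 7·(29 − 1·17) = −7·29 + 12·17 = −7·29 + 12·(46 − 1·29) = 12·46 − 19·29, i.e. 46·12 + 29·(-19) = 1.
Multiplying through by 101: m = 12·101 = 1212, n = (-19)·101 = -1919 is a solution.
Shifting by a multiple of (29, −46) keeps it a solution: m = 1212 − 41·29 = 23, n = -1919 + 41·46 = -33.
Check: 1564·23 + 986·(-33) = 35972 − 32538 = 3434. ✓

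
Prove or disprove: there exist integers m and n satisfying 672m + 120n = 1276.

No such integers exist.

gcd(672, 120) = 24, so every integer of the form 672m + 120n is a multiple of 24.
But 1276 is not a multiple of 24 (it leaves remainder 4).
So the equation is unsolvable over ℤ.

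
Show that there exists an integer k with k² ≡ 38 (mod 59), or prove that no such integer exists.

No, no such integer exists.

Apply Euler's criterion with the prime 59: 38 is a quadratic residue iff 38^29 ≡ 1 (mod 59), and a non-residue iff it is ≡ −1.
Squaring successively (mod 59): 38^2 = 1444 ≡ 28; 38^4 ≡ 28² = 784 ≡ 17; 38^8 ≡ 17² = 289 ≡ 53; 38^16 ≡ 53² = 2809 ≡ 36.
Since 29 = 16 + 8 + 4 + 1, 38^29 ≡ 36 · 53 · 17 · 38; multiplying out mod 59: 36·53 = 1908 ≡ 20, then 20·17 = 340 ≡ 45, then 45·38 = 1710 ≡ 58. Thus 38^29 ≡ 58 ≡ −1 (mod 59).
The value −1 means 38 is a non-residue modulo 59, so k² ≡ 38 (mod 59) is impossible.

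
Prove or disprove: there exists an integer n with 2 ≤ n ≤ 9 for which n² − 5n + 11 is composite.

At n = 8: 8² − 5·8 + 11 = 35 = 5·7, which is composite.

n = 8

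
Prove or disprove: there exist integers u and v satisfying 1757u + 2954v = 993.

There are no such integers.

Both 1757 and 2954 are divisible by gcd(1757, 2954) = 7, hence so is any combination 1757u + 2954v.
However 993 leaves remainder 6 on division by 7.
Hence no integers u, v satisfy the equation.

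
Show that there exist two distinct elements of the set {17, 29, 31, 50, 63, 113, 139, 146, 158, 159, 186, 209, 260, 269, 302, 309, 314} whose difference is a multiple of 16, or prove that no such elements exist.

The pair (17, 113) works.

Both 17 and 113 leave remainder 1 on division by 16; their difference 96 = 6·16 is a multiple of 16.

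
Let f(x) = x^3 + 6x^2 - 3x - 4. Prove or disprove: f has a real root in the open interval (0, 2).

f(0) = -4 and f(2) = 22, which have opposite signs.
As a polynomial, f is continuous on every closed interval.
By the Intermediate Value Theorem f must vanish at some point of (0, 2).

Yes, f has a root in the interval.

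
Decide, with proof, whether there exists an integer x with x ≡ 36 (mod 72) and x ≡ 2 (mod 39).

No, no such integer exists.

gcd(72, 39) = 3. If x ≡ 36 (mod 72) and x ≡ 2 (mod 39), then x ≡ 36 (mod 3) and x ≡ 2 (mod 3).
But 36 mod 3 = 0 while 2 mod 3 = 2, a contradiction.
Hence the system has no solution.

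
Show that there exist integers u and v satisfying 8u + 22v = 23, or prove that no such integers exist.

There are no such integers.

gcd(8, 22) = 2, so every integer of the form 8u + 22v is a multiple of 2.
However 23 leaves remainder 1 on division by 2.
Hence no integers u, v satisfy the equation.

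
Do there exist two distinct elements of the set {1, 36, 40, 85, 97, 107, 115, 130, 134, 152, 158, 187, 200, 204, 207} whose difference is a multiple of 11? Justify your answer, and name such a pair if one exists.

Reduce each element mod 11: 1↦1, 36↦3, 40↦7, 85↦8, 97↦9, 107↦8, 115↦5, 130↦9, 134↦2, 152↦9, 158↦4, 187↦0, 200↦2, 204↦6, 207↦9. The residue 8 repeats (at 85 and 107), and 107 − 85 = 22 = 2·11.

Yes: 85 and 107.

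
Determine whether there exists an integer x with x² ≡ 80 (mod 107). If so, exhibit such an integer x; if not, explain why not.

107 is prime, so by Euler's criterion 80 is a square mod 107 iff 80^((107−1)/2) = 80^53 ≡ 1 (mod 107).
Squaring successively (mod 107): 80^2 = 6400 ≡ 87; 80^4 ≡ 87² = 7569 ≡ 79; 80^8 ≡ 79² = 6241 ≡ 35; 80^16 ≡ 35² = 1225 ≡ 48; 80^32 ≡ 48² = 2304 ≡ 57.
Since 53 = 32 + 16 + 4 + 1, 80^53 ≡ 57 · 48 · 79 · 80; multiplying out mod 107: 57·48 = 2736 ≡ 61, then 61·79 = 4819 ≡ 4, then 4·80 = 320 ≡ 106. Thus 80^53 ≡ 106 ≡ −1 (mod 107).
The value −1 means 80 is a non-residue modulo 107, so x² ≡ 80 (mod 107) is impossible.

No, no such integer exists.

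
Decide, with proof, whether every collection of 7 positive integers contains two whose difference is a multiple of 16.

No; for instance {38, 39, 40, 41, 42, 43, 44} is a counterexample.

Try 7 consecutive integers, 38, 39, …, 44. Their remainders mod 16 are 6, 7, 8, 9, 10, 11, 12 — pairwise different, as any 7 ≤ 16 consecutive integers have distinct residues.
No two share a residue, so no pair has difference divisible by 16; the claim fails for this set.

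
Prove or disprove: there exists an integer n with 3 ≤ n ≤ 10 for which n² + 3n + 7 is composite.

At n = 9: 9² + 3·9 + 7 = 115 = 5·23, which is composite.

n = 9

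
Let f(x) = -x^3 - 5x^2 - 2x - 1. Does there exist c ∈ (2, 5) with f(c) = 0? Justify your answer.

The endpoint values f(2) = -33 and f(5) = -261 are both negative. Claim: f(x) < 0 for every x in (2, 5).
Shift to the endpoint 2: with x = 2 + u (0 < u < 3), one computes f(2 + u) = -u^3 - 11u^2 - 34u - 33.
All 4 nonzero coefficients of this polynomial in u are negative; hence for u > 0 the value is a sum of negative terms (the constant -33 among them).
So f is strictly negative on (2, 5); no root exists in the interval.

No.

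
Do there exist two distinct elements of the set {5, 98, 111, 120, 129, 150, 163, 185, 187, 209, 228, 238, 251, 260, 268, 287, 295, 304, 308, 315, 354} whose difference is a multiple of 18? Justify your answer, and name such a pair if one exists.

5 mod 18 = 5 and 185 mod 18 = 5, so 185 − 5 = 180 = 10·18.

Yes: 5 and 185.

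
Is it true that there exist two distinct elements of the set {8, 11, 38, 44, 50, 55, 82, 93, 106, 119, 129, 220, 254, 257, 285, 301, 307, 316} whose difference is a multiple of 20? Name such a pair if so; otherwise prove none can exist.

No, no such pair exists.

Two integers differ by a multiple of 20 exactly when they have the same residue mod 20. The residues are 8↦8, 11↦11, 38↦18, 44↦4, 50↦10, 55↦15, 82↦2, 93↦13, 106↦6, 119↦19, 129↦9, 220↦0, 254↦14, 257↦17, 285↦5, 301↦1, 307↦7, 316↦16.
No residue repeats among the 18 elements, so no pair has difference ≡ 0 (mod 20).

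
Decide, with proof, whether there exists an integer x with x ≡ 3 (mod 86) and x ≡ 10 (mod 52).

No, no such integer exists.

gcd(86, 52) = 2. If x ≡ 3 (mod 86) and x ≡ 10 (mod 52), then x ≡ 3 (mod 2) and x ≡ 10 (mod 2).
But 3 mod 2 = 1 while 10 mod 2 = 0, a contradiction.
Therefore no such x exists.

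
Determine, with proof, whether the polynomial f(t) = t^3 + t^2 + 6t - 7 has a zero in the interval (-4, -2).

f has no root in that interval.

Evaluate at the endpoints: f(-4) = -79, f(-2) = -23 — same sign (negative).
The derivative f'(t) = 3t^2 + 2t + 6 is a quadratic with discriminant 2² − 4·3·6 = -68 < 0; it never vanishes, so it is always positive (sign of the leading coefficient).
Hence f is strictly increasing on ℝ, and in particular on [-4, -2]. A strictly monotone function with same-sign endpoint values stays negative on the whole interval, so f has no zero in (-4, -2).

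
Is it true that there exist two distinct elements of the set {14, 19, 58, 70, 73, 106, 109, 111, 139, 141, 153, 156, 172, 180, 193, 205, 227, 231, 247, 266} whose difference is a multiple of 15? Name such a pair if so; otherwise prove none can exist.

19 mod 15 = 4 and 109 mod 15 = 4, so 109 − 19 = 90 = 6·15.

Yes: 19 and 109.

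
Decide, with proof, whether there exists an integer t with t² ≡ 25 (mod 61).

t = 56 works: 56² = 3136, and 3136 − 25 = 3111 = 51·61.

t = 56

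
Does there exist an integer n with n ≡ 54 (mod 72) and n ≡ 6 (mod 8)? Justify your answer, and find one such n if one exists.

n = 54

gcd(72, 8) = 8. A simultaneous solution exists iff 54 ≡ 6 (mod 8); here 54 mod 8 = 6 = 6 mod 8, so it does.
The smallest candidate n = 54 works directly: 54 ≡ 6 (mod 8).
Check: 54 mod 72 = 54, 54 mod 8 = 6. ✓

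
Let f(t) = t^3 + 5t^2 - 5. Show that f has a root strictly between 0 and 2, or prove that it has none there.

f(0) = -5 and f(2) = 23, which have opposite signs.
Since f is a polynomial it is continuous on [0, 2].
By the Intermediate Value Theorem f must vanish at some point of (0, 2).

Yes, f has a root in the interval.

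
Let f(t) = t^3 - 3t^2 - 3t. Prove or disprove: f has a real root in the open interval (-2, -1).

f has no root in that interval.

The endpoint values f(-2) = -14 and f(-1) = -1 are both negative. Claim: f(t) < 0 for every t in (-2, -1).
Shift to the endpoint -1: with t = -1 − u (0 < u < 1), one computes f(-1 − u) = -u^3 - 6u^2 - 6u - 1.
The nonzero coefficients here are all negative, so for u > 0 every term is negative (or zero), and the constant term -1 is strictly negative.
Therefore f(t) < 0 throughout (-2, -1), and f has no zero there.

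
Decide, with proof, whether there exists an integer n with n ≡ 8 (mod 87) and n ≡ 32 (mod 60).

n = 1052

gcd(87, 60) = 3. A simultaneous solution exists iff 8 ≡ 32 (mod 3); here 8 mod 3 = 2 = 32 mod 3, so it does.
Put n = 8 + 87t, so we need 87t ≡ 24 (mod 60), equivalently (divide by 3) 29t ≡ 8 (mod 20).
29 ≡ 9 (mod 20), so this reads 9t ≡ 8 (mod 20). Note 9·9 = 81 ≡ 1 (mod 20) (as 81 − 1 = 4·20), so 9⁻¹ ≡ 9.
Therefore t ≡ 9·8 = 72 ≡ 12 (mod 20).
Then n = 8 + 87·12 = 1052.
Indeed 1052 ≡ 8 (mod 87) and 1052 ≡ 32 (mod 60).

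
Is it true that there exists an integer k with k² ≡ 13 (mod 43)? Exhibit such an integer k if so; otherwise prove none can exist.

Take k = 20. Then 20² = 400 = 9·43 + 13, so 20² ≡ 13 (mod 43).

k = 20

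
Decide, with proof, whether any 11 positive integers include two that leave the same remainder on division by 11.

Try 11 consecutive integers, 54, 55, …, 64. Their remainders mod 11 are 10, 0, 1, 2, 3, 4, 5, 6, 7, 8, 9 — pairwise different, as any 11 ≤ 11 consecutive integers have distinct residues.
Hence this collection has no pair with equal remainders mod 11, disproving the claim.

No, the set {54, 55, 56, 57, 58, 59, 60, 61, 62, 63, 64} is a counterexample.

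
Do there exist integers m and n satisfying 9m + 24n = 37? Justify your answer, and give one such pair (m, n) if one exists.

gcd(9, 24) = 3, so every integer of the form 9m + 24n is a multiple of 3.
However 37 leaves remainder 1 on division by 3.
So the equation is unsolvable over ℤ.

No, no such integers exist.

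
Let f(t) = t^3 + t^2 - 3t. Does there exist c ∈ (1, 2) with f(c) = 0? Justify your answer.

Yes, such a c exists.

f(1) = -1 and f(2) = 6, which have opposite signs.
Since f is a polynomial it is continuous on [1, 2].
The Intermediate Value Theorem then guarantees some c ∈ (1, 2) with f(c) = 0.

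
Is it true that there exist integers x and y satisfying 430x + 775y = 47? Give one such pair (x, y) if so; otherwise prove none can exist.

There are no such integers.

gcd(430, 775) = 5, so every integer of the form 430x + 775y is a multiple of 5.
However 47 leaves remainder 2 on division by 5.
Therefore 430x + 775y = 47 has no solution in integers.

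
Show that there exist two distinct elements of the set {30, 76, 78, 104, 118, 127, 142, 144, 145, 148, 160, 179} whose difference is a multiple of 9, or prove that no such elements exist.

Both 76 and 148 leave remainder 4 on division by 9; their difference 72 = 8·9 is a multiple of 9.

Yes: 76 and 148.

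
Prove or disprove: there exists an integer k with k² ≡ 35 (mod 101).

Apply Euler's criterion with the prime 101: 35 is a quadratic residue iff 35^50 ≡ 1 (mod 101), and a non-residue iff it is ≡ −1.
Squaring successively (mod 101): 35^2 = 1225 ≡ 13; 35^4 ≡ 13² = 169 ≡ 68; 35^8 ≡ 68² = 4624 ≡ 79; 35^16 ≡ 79² = 6241 ≡ 80; 35^32 ≡ 80² = 6400 ≡ 37.
Since 50 = 32 + 16 + 2, 35^50 ≡ 37 · 80 · 13; multiplying out mod 101: 37·80 = 2960 ≡ 31, then 31·13 = 403 ≡ 100. Thus 35^50 ≡ 100 ≡ −1 (mod 101).
The value −1 means 35 is a non-residue modulo 101, so k² ≡ 35 (mod 101) is impossible.

There is no such integer.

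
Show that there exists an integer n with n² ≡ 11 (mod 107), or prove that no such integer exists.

n = 92

n = 92 works: 92² = 8464, and 8464 − 11 = 8453 = 79·107.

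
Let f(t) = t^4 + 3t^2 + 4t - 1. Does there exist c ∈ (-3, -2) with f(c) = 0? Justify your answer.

f(-3) = 95 and f(-2) = 19, both positive, so a sign-change argument is unavailable; we show f keeps this sign on the whole interval.
Substitute t = -2 − u, where 0 < u < 1 on the interval. Expanding, f(-2 − u) = u^4 + 8u^3 + 27u^2 + 40u + 19.
The nonzero coefficients here are all positive, so for u > 0 every term is positive (or zero), and the constant term 19 is strictly positive.
So f is strictly positive on (-3, -2); no root exists in the interval.

f has no root in that interval.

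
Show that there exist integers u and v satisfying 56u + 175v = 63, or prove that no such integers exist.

gcd(56, 175) = 7, and 7 divides 63, so integer solutions exist.
Dividing through by 7 reduces the equation to 8u + 25v = 9.
Euclidean algorithm: 25 = 3·8 + 1, 8 = 8·1 + 0.
Working back up the chain: 1 = 25 − 3·8. So 8·(-3) + 25·1 = 1.
Times 9: 8·(-27) + 25·9 = 9, so (-27, 9) solves it.
The general solution is u = -27 + 25k, v = 9 − 8k; taking k = 2 gives the smaller pair u = 23, v = -7.
Check: 56·23 + 175·(-7) = 1288 − 1225 = 63. ✓

u = 23, v = -7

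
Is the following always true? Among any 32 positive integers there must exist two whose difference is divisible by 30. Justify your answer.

Yes.

Partition the integers by their residue mod 30; there are 30 classes.
Since 32 > 30, two of the 32 integers must share a residue class by the pigeonhole principle; call them a and b.
Equal remainders mean a − b ≡ 0 (mod 30), so 30 divides their difference.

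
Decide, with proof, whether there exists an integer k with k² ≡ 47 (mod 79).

Apply Euler's criterion with the prime 79: 47 is a quadratic residue iff 47^39 ≡ 1 (mod 79), and a non-residue iff it is ≡ −1.
Squaring successively (mod 79): 47^2 = 2209 ≡ 76; 47^4 ≡ 76² = 5776 ≡ 9; 47^8 ≡ 9² = 81 ≡ 2; 47^16 ≡ 2² = 4 ≡ 4; 47^32 ≡ 4² = 16 ≡ 16.
Since 39 = 32 + 4 + 2 + 1, 47^39 ≡ 16 · 9 · 76 · 47; multiplying out mod 79: 16·9 = 144 ≡ 65, then 65·76 = 4940 ≡ 42, then 42·47 = 1974 ≡ 78. Thus 47^39 ≡ 78 ≡ −1 (mod 79).
The value −1 means 47 is a non-residue modulo 79, so k² ≡ 47 (mod 79) is impossible.

No, no such integer exists.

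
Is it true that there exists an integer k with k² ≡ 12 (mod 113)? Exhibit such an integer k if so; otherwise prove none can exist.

No such integer exists.

Apply Euler's criterion with the prime 113: 12 is a quadratic residue iff 12^56 ≡ 1 (mod 113), and a non-residue iff it is ≡ −1.
Repeated squaring mod 113: 12^2 = 144 ≡ 31; 12^4 ≡ 31² = 961 ≡ 57; 12^8 ≡ 57² = 3249 ≡ 85; 12^16 ≡ 85² = 7225 ≡ 106; 12^32 ≡ 106² = 11236 ≡ 49.
Since 56 = 32 + 16 + 8, 12^56 ≡ 49 · 106 · 85; multiplying out mod 113: 49·106 = 5194 ≡ 109, then 109·85 = 9265 ≡ 112. Thus 12^56 ≡ 112 ≡ −1 (mod 113).
The value −1 means 12 is a non-residue modulo 113, so k² ≡ 12 (mod 113) is impossible.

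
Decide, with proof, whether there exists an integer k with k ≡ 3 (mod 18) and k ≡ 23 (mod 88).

k = 111

The moduli are not coprime: gcd(18, 88) = 2. Compatibility requires 2 ∣ (23 − 3) = 20, which holds, so solutions exist.
List candidates k ≡ 3 (mod 18): 3, 21, 39, 57, 75, 93, 111. Modulo 88 these are 3, 21, 39, 57, 75, 5, 23; 111 gives 23 as required.
Indeed 111 ≡ 3 (mod 18) and 111 ≡ 23 (mod 88).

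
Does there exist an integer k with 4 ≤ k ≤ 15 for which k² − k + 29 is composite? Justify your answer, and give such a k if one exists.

k = 12

At k = 12: 12² − 12 + 29 = 161 = 7·23, which is composite.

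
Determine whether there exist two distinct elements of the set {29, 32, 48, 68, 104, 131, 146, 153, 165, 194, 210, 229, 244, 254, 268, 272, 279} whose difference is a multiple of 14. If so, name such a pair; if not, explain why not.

48 mod 14 = 6 and 104 mod 14 = 6, so 104 − 48 = 56 = 4·14.

48 and 104 are such a pair.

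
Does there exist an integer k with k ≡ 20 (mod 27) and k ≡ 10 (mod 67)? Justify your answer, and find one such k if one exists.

k = 479

The moduli 27 and 67 are coprime, so by the Chinese Remainder Theorem a unique solution modulo 1809 exists.
Any solution of the first congruence is k = 20 + 27t; substituting into the second, 27t ≡ 10 − 20 ≡ 57 (mod 67).
Invert 27 mod 67 by the Euclidean algorithm: 67 = 2·27 + 13, 27 = 2·13 + 1, 13 = 13·1 + 0; back-substituting, 1 = 27 − 2·13 = 27 − 2·(67 − 2·27) = −2·67 + 5·27. Hence 27·5 ≡ 1, so 27⁻¹ ≡ 5 (mod 67).
Multiplying by 5: t ≡ 5·57 = 285 ≡ 17 (mod 67).
With t = 17: k = 20 + 27·17 = 479.
Indeed 479 ≡ 20 (mod 27) and 479 ≡ 10 (mod 67).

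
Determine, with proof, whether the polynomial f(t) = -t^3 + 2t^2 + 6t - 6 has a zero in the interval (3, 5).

f(3) = 3 and f(5) = -51, which have opposite signs.
As a polynomial, f is continuous on every closed interval.
By the Intermediate Value Theorem f must vanish at some point of (3, 5).

Yes, f has a root in the interval.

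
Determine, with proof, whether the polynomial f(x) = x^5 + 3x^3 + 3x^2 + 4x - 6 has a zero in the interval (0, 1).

Yes, f has a root in the interval.

f(0) = -6 and f(1) = 5, which have opposite signs.
f is continuous everywhere (it is a polynomial), in particular on [0, 1].
By the Intermediate Value Theorem, f takes the value 0 somewhere in the open interval.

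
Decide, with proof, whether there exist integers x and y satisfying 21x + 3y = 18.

Every value of 21x + 3y is a multiple of gcd(21, 3) = 3; since 3 ∣ 18, solutions exist.
Dividing through by 3 reduces the equation to 7x + 1y = 6.
With a unit coefficient on y, (x, y) = (0, 6) is an immediate solution.
Indeed 21·0 + 3·6 = 0 + 18 = 18.

x = 0, y = 6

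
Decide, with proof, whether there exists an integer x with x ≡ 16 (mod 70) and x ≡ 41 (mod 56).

No such integer exists.

gcd(70, 56) = 14. If x ≡ 16 (mod 70) and x ≡ 41 (mod 56), then x ≡ 16 (mod 14) and x ≡ 41 (mod 14).
These are incompatible: 16 − 41 = -25 is not divisible by 14.
Therefore no such x exists.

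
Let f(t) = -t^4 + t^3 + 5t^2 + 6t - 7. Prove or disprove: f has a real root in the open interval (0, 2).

Such a root exists.

f(0) = -7 and f(2) = 17, which have opposite signs.
Since f is a polynomial it is continuous on [0, 2].
By the Intermediate Value Theorem f must vanish at some point of (0, 2).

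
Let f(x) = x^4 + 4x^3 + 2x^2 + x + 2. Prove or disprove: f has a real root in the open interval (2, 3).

The endpoint values f(2) = 60 and f(3) = 212 are both positive. Claim: f(x) > 0 for every x in (2, 3).
Substitute x = 2 + u, where 0 < u < 1 on the interval. Expanding, f(2 + u) = u^4 + 12u^3 + 50u^2 + 89u + 60.
All 5 nonzero coefficients of this polynomial in u are positive; hence for u > 0 the value is a sum of positive terms (the constant 60 among them).
Therefore f(x) > 0 throughout (2, 3), and f has no zero there.

f has no root in that interval.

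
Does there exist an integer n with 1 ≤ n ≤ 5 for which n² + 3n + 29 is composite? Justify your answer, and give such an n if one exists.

At n = 2: 2² + 3·2 + 29 = 39 = 3·13, which is composite.

n = 2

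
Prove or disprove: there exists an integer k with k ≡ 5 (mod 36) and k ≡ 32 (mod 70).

gcd(36, 70) = 2. If k ≡ 5 (mod 36) and k ≡ 32 (mod 70), then k ≡ 5 (mod 2) and k ≡ 32 (mod 2).
But 5 mod 2 = 1 while 32 mod 2 = 0, a contradiction.
Hence the system has no solution.

No such integer exists.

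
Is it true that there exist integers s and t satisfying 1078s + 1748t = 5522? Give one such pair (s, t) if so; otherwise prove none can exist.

s = 237, t = -143

Since gcd(1078, 1748) = 2 and 5522 = 2·2761, Bézout's identity guarantees a solution.
Dividing through by 2 reduces the equation to 539s + 874t = 2761.
Euclidean algorithm: 874 = 1·539 + 335, 539 = 1·335 + 204, 335 = 1·204 + 131, 204 = 1·131 + 73, 131 = 1·73 + 58, 73 = 1·58 + 15, 58 = 3·15 + 13, 15 = 1·13 + 2, 13 = 6·2 + 1, 2 = 2·1 + 0.
Back-substituting, 1 = 13 − 6·2 = 13 − 6·(15 − 1·13) = −6·15 + 7·13 = −6·15 + 7·(58 − 3·15) = 7·58 − 27·15 = 7·58 − 27·(73 − 1·58) = −27·73 + 34·58 = −27·73 + 34·(131 − 1·73) = 34·131 − 61·73 = 34·131 − 61·(204 − 1·131) = −61·204 + 95·131 = −61·204 + 95·(335 − 1·204) = 95·335 − 156·204 = 95·335 − 156·(539 − 1·335) = −156·539 + 251·335 = −156·539 + 251·(874 − 1·539) = 251·874 − 407·539; that is, 539·(-407) + 874·251 = 1.
Times 2761: 539·(-1123727) + 874·693011 = 2761, so (-1123727, 693011) solves it.
The general solution is s = -1123727 + 874k, t = 693011 − 539k; taking k = 1286 gives the smaller pair s = 237, t = -143.
Check: 1078·237 + 1748·(-143) = 255486 − 249964 = 5522. ✓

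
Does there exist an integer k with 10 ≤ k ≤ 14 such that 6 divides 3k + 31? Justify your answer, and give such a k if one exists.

For k = 10, 11, …, 14 the values of 3k + 31 modulo 6 are 1, 4, 1, 4, 1 respectively.
The residue 0 does not occur, so no k in [10, 14] makes 3k + 31 a multiple of 6.

No such integer k in that range exists.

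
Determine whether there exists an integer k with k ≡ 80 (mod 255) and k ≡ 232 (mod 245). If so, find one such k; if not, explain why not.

gcd(255, 245) = 5. If k ≡ 80 (mod 255) and k ≡ 232 (mod 245), then k ≡ 80 (mod 5) and k ≡ 232 (mod 5).
But 80 mod 5 = 0 while 232 mod 5 = 2, a contradiction.
Hence the system has no solution.

No, no such integer exists.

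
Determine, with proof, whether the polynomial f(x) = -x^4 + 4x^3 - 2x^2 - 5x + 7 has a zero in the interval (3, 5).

Such a root exists.

f(3) = 1 and f(5) = -193, which have opposite signs.
As a polynomial, f is continuous on every closed interval.
By the Intermediate Value Theorem, f takes the value 0 somewhere in the open interval.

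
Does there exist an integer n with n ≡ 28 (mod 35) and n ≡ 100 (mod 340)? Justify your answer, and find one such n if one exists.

Both moduli are multiples of 5 = gcd(35, 340), so any solution would satisfy n ≡ 28 and n ≡ 100 modulo 5 simultaneously.
But 28 mod 5 = 3 while 100 mod 5 = 0, a contradiction.
Therefore no such n exists.

No, no such integer exists.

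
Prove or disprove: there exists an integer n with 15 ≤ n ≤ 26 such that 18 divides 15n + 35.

No, no such integer n in that range exists.

For n = 15, 16, …, 26 the values of 15n + 35 modulo 18 are 8, 5, 2, 17, 14, 11, 8, 5, 2, 17, 14, 11 respectively.
Since 0 is absent from this list, 18 ∤ 15n + 35 for every n with 15 ≤ n ≤ 26.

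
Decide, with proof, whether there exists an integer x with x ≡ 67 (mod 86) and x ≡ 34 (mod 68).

Both moduli are multiples of 2 = gcd(86, 68), so any solution would satisfy x ≡ 67 and x ≡ 34 modulo 2 simultaneously.
But 67 mod 2 = 1 while 34 mod 2 = 0, a contradiction.
Hence the system has no solution.

No, no such integer exists.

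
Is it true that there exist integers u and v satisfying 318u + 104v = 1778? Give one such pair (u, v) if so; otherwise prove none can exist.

Since gcd(318, 104) = 2 and 1778 = 2·889, Bézout's identity guarantees a solution.
Dividing through by 2 reduces the equation to 159u + 52v = 889.
Run the Euclidean algorithm on 159 and 52: 159 = 3·52 + 3, 52 = 17·3 + 1, 3 = 3·1 + 0.
Unwinding: 1 = 52 − 17·3 = 52 − 17·(159 − 3·52) = −17·159 + 52·52, i.e. 159·(-17) + 52·52 = 1.
Scaling by 889 gives the particular solution (u, v) = (-15113, 46228).
Adding 291·52 to u and subtracting 291·159 from v gives the tidier solution (19, -41).
Check: 318·19 + 104·(-41) = 6042 − 4264 = 1778. ✓

u = 19, v = -41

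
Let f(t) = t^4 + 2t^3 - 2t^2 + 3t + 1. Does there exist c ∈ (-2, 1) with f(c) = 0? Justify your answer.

Yes, such a c exists.

f(-2) = -13 and f(1) = 5, which have opposite signs.
Since f is a polynomial it is continuous on [-2, 1].
By the Intermediate Value Theorem f must vanish at some point of (-2, 1).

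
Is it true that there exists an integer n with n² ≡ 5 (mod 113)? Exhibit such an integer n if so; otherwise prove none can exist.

113 is prime, so by Euler's criterion 5 is a square mod 113 iff 5^((113−1)/2) = 5^56 ≡ 1 (mod 113).
Squaring successively (mod 113): 5^2 = 25 ≡ 25; 5^4 ≡ 25² = 625 ≡ 60; 5^8 ≡ 60² = 3600 ≡ 97; 5^16 ≡ 97² = 9409 ≡ 30; 5^32 ≡ 30² = 900 ≡ 109.
Since 56 = 32 + 16 + 8, 5^56 ≡ 109 · 30 · 97; multiplying out mod 113: 109·30 = 3270 ≡ 106, then 106·97 = 10282 ≡ 112. Thus 5^56 ≡ 112 ≡ −1 (mod 113).
By Euler's criterion 5 is a quadratic non-residue mod 113: no n satisfies n² ≡ 5 (mod 113).

No, no such integer exists.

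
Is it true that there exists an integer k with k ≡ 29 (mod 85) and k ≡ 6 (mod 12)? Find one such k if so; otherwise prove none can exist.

gcd(85, 12) = 1, so the Chinese Remainder Theorem guarantees exactly one residue class mod 1020 satisfying both.
Write k = 29 + 85t and require 29 + 85t ≡ 6 (mod 12), i.e. 85t ≡ 1 (mod 12).
85 ≡ 1 (mod 12), so this reads 1t ≡ 1 (mod 12). So t ≡ 1 (mod 12).
Taking t = 1 gives k = 29 + 85·1 = 114.
Verify: 114 = 1·85 + 29 and 114 = 9·12 + 6. ✓

k = 114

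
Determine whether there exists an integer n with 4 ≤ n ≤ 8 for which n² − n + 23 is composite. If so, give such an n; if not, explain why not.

At n = 7: 7² − 7 + 23 = 65 = 5·13, which is composite.

n = 7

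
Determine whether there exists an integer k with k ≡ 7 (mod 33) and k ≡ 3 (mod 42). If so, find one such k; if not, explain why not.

There is no such integer.

Reduce both congruences modulo 3, which divides 33 and 42: they say k ≡ 7 (mod 3) and k ≡ 3 (mod 3).
However 7 ≡ 1 and 3 ≡ 0 (mod 3), and 1 ≠ 0.
So no integer satisfies both congruences.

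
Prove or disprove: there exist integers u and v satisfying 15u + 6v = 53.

No, no such integers exist.

gcd(15, 6) = 3, so every integer of the form 15u + 6v is a multiple of 3.
However 53 leaves remainder 2 on division by 3.
So the equation is unsolvable over ℤ.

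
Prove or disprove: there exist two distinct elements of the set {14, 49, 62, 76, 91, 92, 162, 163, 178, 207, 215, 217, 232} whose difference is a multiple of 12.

Yes: 14 and 62.

Both 14 and 62 leave remainder 2 on division by 12; their difference 48 = 4·12 is a multiple of 12.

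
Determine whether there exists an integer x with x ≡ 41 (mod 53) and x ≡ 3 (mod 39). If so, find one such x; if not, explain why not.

x = 783

gcd(53, 39) = 1, so the Chinese Remainder Theorem guarantees exactly one residue class mod 2067 satisfying both.
Write x = 41 + 53t and require 41 + 53t ≡ 3 (mod 39), i.e. 53t ≡ 1 (mod 39).
53 ≡ 14 (mod 39), so this reads 14t ≡ 1 (mod 39). To invert 14 modulo 39: 39 = 2·14 + 11, 14 = 1·11 + 3, 11 = 3·3 + 2, 3 = 1·2 + 1, 2 = 2·1 + 0, and unwinding, 1 = 3 − 1·2 = 3 − (11 − 3·3) = −11 + 4·3 = −11 + 4·(14 − 1·11) = 4·14 − 5·11 = 4·14 − 5·(39 − 2·14) = −5·39 + 14·14. Thus 14⁻¹ ≡ 14 (mod 39).
Therefore t ≡ 14·1 = 14 (mod 39).
Taking t = 14 gives x = 41 + 53·14 = 783.
Indeed 783 ≡ 41 (mod 53) and 783 ≡ 3 (mod 39).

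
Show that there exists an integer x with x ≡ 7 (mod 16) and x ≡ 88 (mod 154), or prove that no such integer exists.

No, no such integer exists.

Reduce both congruences modulo 2, which divides 16 and 154: they say x ≡ 7 (mod 2) and x ≡ 88 (mod 2).
But 7 mod 2 = 1 while 88 mod 2 = 0, a contradiction.
Therefore no such x exists.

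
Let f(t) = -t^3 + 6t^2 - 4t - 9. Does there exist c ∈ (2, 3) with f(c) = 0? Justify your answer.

f(2) = -1 and f(3) = 6, which have opposite signs.
f is continuous everywhere (it is a polynomial), in particular on [2, 3].
By the Intermediate Value Theorem, f takes the value 0 somewhere in the open interval.

Such a root exists.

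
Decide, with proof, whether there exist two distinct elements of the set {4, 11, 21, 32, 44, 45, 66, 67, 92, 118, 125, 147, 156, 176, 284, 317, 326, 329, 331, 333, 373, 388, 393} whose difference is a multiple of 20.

4 and 44 are such a pair.

4 mod 20 = 4 and 44 mod 20 = 4, so 44 − 4 = 40 = 2·20.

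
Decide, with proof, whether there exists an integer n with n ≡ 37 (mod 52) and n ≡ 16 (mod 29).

n = 973

The moduli 52 and 29 are coprime, so by the Chinese Remainder Theorem a unique solution modulo 1508 exists.
Any solution of the first congruence is n = 37 + 52t; substituting into the second, 52t ≡ 16 − 37 ≡ 8 (mod 29).
52 ≡ 23 (mod 29), so this reads 23t ≡ 8 (mod 29). To invert 23 modulo 29: 29 = 1·23 + 6, 23 = 3·6 + 5, 6 = 1·5 + 1, 5 = 5·1 + 0, and unwinding, 1 = 6 − 1·5 = 6 − (23 − 3·6) = −23 + 4·6 = −23 + 4·(29 − 1·23) = 4·29 − 5·23. Thus 23⁻¹ ≡ -5 ≡ 24 (mod 29).
Therefore t ≡ 24·8 = 192 ≡ 18 (mod 29).
With t = 18: n = 37 + 52·18 = 973.
Indeed 973 ≡ 37 (mod 52) and 973 ≡ 16 (mod 29).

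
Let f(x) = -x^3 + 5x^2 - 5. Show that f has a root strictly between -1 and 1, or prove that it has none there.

Yes, f has a root in the interval.

f(-1) = 1 and f(1) = -1, which have opposite signs.
As a polynomial, f is continuous on every closed interval.
By the Intermediate Value Theorem f must vanish at some point of (-1, 1).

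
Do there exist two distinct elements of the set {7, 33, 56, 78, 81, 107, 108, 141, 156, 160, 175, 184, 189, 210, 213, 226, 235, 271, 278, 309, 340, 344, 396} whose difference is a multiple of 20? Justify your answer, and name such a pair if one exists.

7 mod 20 = 7 and 107 mod 20 = 7, so 107 − 7 = 100 = 5·20.

Yes: 7 and 107.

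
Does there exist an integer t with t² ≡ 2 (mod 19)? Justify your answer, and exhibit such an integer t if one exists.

Squares mod 19 repeat after t = 9 (as (−t)² = t²); for t = 0..9 they are 0, 1, 4, 9, 16, 6, 17, 11, 7, 5.
So the quadratic residues mod 19 are {0, 1, 4, 5, 6, 7, 9, 11, 16, 17}, and 2 is not among them.
Therefore t² ≡ 2 (mod 19) has no solution.

There is no such integer.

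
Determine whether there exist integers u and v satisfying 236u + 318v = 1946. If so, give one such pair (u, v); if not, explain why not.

u = 112, v = -77

Every value of 236u + 318v is a multiple of gcd(236, 318) = 2; since 2 ∣ 1946, solutions exist.
Dividing through by 2 reduces the equation to 118u + 159v = 973.
Euclidean algorithm: 159 = 1·118 + 41, 118 = 2·41 + 36, 41 = 1·36 + 5, 36 = 7·5 + 1, 5 = 5·1 + 0.
Back-substituting, 1 = 36 − 7·5 = 36 − 7·(41 − 1·36) = −7·41 + 8·36 = −7·41 + 8·(118 − 2·41) = 8·118 − 23·41 = 8·118 − 23·(159 − 1·118) = −23·159 + 31·118; that is, 118·31 + 159·(-23) = 1.
Multiplying through by 973: u = 31·973 = 30163, v = (-23)·973 = -22379 is a solution.
Subtracting 189·159 from u and adding 189·118 to v gives the tidier solution (112, -77).
Check: 236·112 + 318·(-77) = 26432 − 24486 = 1946. ✓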